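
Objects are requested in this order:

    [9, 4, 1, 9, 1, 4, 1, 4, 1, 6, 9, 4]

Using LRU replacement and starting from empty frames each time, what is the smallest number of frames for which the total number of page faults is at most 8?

2

f=1: 12 faults
f=2: 8 faults
f=3: 6 faults
f=4: 4 faults
Smallest f with faults ≤ 8 is 2.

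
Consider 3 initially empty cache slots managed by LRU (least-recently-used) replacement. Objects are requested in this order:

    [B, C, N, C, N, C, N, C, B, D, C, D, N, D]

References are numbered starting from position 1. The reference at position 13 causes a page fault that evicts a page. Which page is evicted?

pos 1: B: miss, frames [B]
pos 2: C: miss, frames [B, C]
pos 3: N: miss, frames [B, C, N]
pos 4: C: hit
pos 5: N: hit
pos 6: C: hit
pos 7: N: hit
pos 8: C: hit
pos 9: B: hit
pos 10: D: miss, evict N, frames [C, B, D]
pos 11: C: hit
pos 12: D: hit
pos 13: N: miss, evict B, frames [C, D, N]
At position 13, page B is evicted.

B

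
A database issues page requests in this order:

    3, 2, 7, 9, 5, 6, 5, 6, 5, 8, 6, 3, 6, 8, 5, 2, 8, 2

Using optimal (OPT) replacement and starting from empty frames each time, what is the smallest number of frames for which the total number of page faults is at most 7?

f=1: 18 faults
f=2: 11 faults
f=3: 9 faults
f=4: 8 faults
f=5: 7 faults
f=6: 7 faults
f=7: 7 faults
Smallest f with faults ≤ 7 is 5.

5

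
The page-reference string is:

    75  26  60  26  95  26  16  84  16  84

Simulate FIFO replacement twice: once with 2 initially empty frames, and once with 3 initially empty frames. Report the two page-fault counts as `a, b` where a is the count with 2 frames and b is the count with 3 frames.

7, 6

2 frames: F F F . F F F F . . → 7 faults.
3 frames: F F F . F . F F . . → 6 faults.
6 < 7: adding a frame reduced faults, as is typical.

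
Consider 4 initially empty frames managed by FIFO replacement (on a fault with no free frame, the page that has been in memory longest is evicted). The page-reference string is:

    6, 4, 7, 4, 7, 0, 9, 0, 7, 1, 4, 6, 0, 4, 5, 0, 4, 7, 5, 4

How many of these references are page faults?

6 -> miss, frames (6)
4 -> miss, frames (6 4)
7 -> miss, frames (6 4 7)
4 -> hit
7 -> hit
0 -> miss, frames (6 4 7 0)
9 -> miss, evict 6, frames (4 7 0 9)
0 -> hit
7 -> hit
1 -> miss, evict 4, frames (7 0 9 1)
4 -> miss, evict 7, frames (0 9 1 4)
6 -> miss, evict 0, frames (9 1 4 6)
0 -> miss, evict 9, frames (1 4 6 0)
4 -> hit
5 -> miss, evict 1, frames (4 6 0 5)
0 -> hit
4 -> hit
7 -> miss, evict 4, frames (6 0 5 7)
5 -> hit
4 -> miss, evict 6, frames (0 5 7 4)
Page faults: 12.

12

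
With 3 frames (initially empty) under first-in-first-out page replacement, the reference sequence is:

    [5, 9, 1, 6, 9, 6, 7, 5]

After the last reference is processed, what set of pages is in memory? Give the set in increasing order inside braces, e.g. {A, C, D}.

{5, 6, 7}

5 -> miss, frames [5]
9 -> miss, frames [5, 9]
1 -> miss, frames [5, 9, 1]
6 -> miss, evict 5, frames [9, 1, 6]
9 -> hit
6 -> hit
7 -> miss, evict 9, frames [1, 6, 7]
5 -> miss, evict 1, frames [6, 7, 5]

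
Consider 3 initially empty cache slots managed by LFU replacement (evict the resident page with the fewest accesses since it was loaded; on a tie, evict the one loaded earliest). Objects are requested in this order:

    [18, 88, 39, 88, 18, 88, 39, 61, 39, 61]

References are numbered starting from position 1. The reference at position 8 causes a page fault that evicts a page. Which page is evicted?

18

pos 1: 18 → miss, frames (18)
pos 2: 88 → miss, frames (18 88)
pos 3: 39 → miss, frames (18 88 39)
pos 4: 88 → hit
pos 5: 18 → hit
pos 6: 88 → hit
pos 7: 39 → hit
pos 8: 61 → miss, evict 18, frames (88 39 61)
At position 8, page 18 is evicted.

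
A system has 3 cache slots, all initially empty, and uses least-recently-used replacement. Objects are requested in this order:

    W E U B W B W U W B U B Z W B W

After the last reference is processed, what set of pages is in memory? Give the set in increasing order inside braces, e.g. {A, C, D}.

{B, W, Z}

W → miss, frames (W)
E → miss, frames (W E)
U → miss, frames (W E U)
B → miss, evict W, frames (E U B)
W → miss, evict E, frames (U B W)
B → hit
W → hit
U → hit
W → hit
B → hit
U → hit
B → hit
Z → miss, evict W, frames (U B Z)
W → miss, evict U, frames (B Z W)
B → hit
W → hit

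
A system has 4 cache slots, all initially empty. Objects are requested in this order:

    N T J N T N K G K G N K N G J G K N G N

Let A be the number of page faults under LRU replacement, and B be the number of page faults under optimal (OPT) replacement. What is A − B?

1

Under LRU: F F F . . . F F . . . . . . F . . . . . → 6 faults.
Under OPT: F F F . . . F F . . . . . . . . . . . . → 5 faults.
A − B = 6 − 5 = 1.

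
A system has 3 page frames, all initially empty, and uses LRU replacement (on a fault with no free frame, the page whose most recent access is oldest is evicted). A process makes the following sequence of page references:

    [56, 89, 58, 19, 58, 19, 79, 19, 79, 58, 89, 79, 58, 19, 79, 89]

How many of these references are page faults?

8

56: fault, frames (56)
89: fault, frames (56 89)
58: fault, frames (56 89 58)
19: fault, evict 56, frames (89 58 19)
58: hit
19: hit
79: fault, evict 89, frames (58 19 79)
19: hit
79: hit
58: hit
89: fault, evict 19, frames (79 58 89)
79: hit
58: hit
19: fault, evict 89, frames (79 58 19)
79: hit
89: fault, evict 58, frames (19 79 89)
Page faults: 8.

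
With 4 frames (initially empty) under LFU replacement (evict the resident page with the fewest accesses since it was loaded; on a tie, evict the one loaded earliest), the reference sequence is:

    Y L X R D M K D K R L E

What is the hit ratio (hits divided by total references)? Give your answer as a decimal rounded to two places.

Y → fault, frames {Y}
L → fault, frames {Y,L}
X → fault, frames {Y,L,X}
R → fault, frames {Y,L,X,R}
D → fault, evict Y, frames {L,X,R,D}
M → fault, evict L, frames {X,R,D,M}
K → fault, evict X, frames {R,D,M,K}
D → hit
K → hit
R → hit
L → fault, evict M, frames {R,D,K,L}
E → fault, evict L, frames {R,D,K,E}
Hits: 3 of 12 references → 3/12 = 0.2500.

0.25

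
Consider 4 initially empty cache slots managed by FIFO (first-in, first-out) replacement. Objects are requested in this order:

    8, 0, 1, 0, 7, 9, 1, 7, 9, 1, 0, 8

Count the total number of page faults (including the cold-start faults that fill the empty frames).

8 → fault, frames (8)
0 → fault, frames (8 0)
1 → fault, frames (8 0 1)
0 → hit
7 → fault, frames (8 0 1 7)
9 → fault, evict 8, frames (0 1 7 9)
1 → hit
7 → hit
9 → hit
1 → hit
0 → hit
8 → fault, evict 0, frames (1 7 9 8)
Page faults: 6.

6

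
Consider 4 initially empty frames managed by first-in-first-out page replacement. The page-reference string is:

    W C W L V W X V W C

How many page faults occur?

W: fault, frames {W}
C: fault, frames {W,C}
W: hit
L: fault, frames {W,C,L}
V: fault, frames {W,C,L,V}
W: hit
X: fault, evict W, frames {C,L,V,X}
V: hit
W: fault, evict C, frames {L,V,X,W}
C: fault, evict L, frames {V,X,W,C}
Page faults: 7.

7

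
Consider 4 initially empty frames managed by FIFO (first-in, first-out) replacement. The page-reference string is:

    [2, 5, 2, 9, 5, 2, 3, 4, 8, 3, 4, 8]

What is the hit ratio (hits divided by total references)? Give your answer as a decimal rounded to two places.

2: fault, frames {2}
5: fault, frames {2,5}
2: hit
9: fault, frames {2,5,9}
5: hit
2: hit
3: fault, frames {2,5,9,3}
4: fault, evict 2, frames {5,9,3,4}
8: fault, evict 5, frames {9,3,4,8}
3: hit
4: hit
8: hit
Hits: 6 of 12 references → 6/12 = 0.5000.

0.50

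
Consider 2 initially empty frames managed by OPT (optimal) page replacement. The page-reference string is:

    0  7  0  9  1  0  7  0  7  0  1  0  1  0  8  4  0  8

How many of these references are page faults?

0: miss, frames {0}
7: miss, frames {0,7}
0: hit
9: miss, evict 7, frames {0,9}
1: miss, evict 9, frames {0,1}
0: hit
7: miss, evict 1, frames {0,7}
0: hit
7: hit
0: hit
1: miss, evict 7, frames {0,1}
0: hit
1: hit
0: hit
8: miss, evict 1, frames {0,8}
4: miss, evict 8, frames {0,4}
0: hit
8: miss, evict 4, frames {0,8}
Page faults: 9.

9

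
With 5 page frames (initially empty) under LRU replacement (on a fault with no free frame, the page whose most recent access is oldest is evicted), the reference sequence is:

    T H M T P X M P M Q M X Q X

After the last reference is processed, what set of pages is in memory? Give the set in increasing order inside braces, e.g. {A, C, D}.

{M, P, Q, T, X}

T: miss, frames [T]
H: miss, frames [T, H]
M: miss, frames [T, H, M]
T: hit
P: miss, frames [H, M, T, P]
X: miss, frames [H, M, T, P, X]
M: hit
P: hit
M: hit
Q: miss, evict H, frames [T, X, P, M, Q]
M: hit
X: hit
Q: hit
X: hit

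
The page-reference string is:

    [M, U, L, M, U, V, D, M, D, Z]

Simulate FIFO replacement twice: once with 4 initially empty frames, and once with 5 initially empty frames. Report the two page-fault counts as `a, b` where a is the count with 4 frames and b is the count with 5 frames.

7, 6

4 frames: F F F . . F F F . F → 7 faults.
5 frames: F F F . . F F . . F → 6 faults.
6 < 7: adding a frame reduced faults, as is typical.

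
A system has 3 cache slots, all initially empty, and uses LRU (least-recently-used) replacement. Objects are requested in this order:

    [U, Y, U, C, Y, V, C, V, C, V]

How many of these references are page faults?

U -> miss, frames [U]
Y -> miss, frames [U, Y]
U -> hit
C -> miss, frames [Y, U, C]
Y -> hit
V -> miss, evict U, frames [C, Y, V]
C -> hit
V -> hit
C -> hit
V -> hit
Page faults: 4.

4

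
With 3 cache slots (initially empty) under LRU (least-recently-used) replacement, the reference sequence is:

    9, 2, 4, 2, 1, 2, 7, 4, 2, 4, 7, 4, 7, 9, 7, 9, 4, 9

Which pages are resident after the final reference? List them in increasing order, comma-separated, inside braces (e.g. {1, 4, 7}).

9 -> miss, frames [9]
2 -> miss, frames [9, 2]
4 -> miss, frames [9, 2, 4]
2 -> hit
1 -> miss, evict 9, frames [4, 2, 1]
2 -> hit
7 -> miss, evict 4, frames [1, 2, 7]
4 -> miss, evict 1, frames [2, 7, 4]
2 -> hit
4 -> hit
7 -> hit
4 -> hit
7 -> hit
9 -> miss, evict 2, frames [4, 7, 9]
7 -> hit
9 -> hit
4 -> hit
9 -> hit

{4, 7, 9}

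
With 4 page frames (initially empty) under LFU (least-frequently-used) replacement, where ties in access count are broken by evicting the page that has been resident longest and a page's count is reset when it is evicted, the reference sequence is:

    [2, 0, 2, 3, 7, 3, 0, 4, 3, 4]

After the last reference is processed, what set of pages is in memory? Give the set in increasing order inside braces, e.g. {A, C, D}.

2 -> fault, frames (2)
0 -> fault, frames (2 0)
2 -> hit
3 -> fault, frames (2 0 3)
7 -> fault, frames (2 0 3 7)
3 -> hit
0 -> hit
4 -> fault, evict 7, frames (2 0 3 4)
3 -> hit
4 -> hit

{0, 2, 3, 4}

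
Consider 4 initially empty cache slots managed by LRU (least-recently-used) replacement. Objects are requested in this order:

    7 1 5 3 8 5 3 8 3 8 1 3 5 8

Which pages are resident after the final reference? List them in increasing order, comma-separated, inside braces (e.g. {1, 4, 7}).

7 -> miss, frames [7]
1 -> miss, frames [7, 1]
5 -> miss, frames [7, 1, 5]
3 -> miss, frames [7, 1, 5, 3]
8 -> miss, evict 7, frames [1, 5, 3, 8]
5 -> hit
3 -> hit
8 -> hit
3 -> hit
8 -> hit
1 -> hit
3 -> hit
5 -> hit
8 -> hit

{1, 3, 5, 8}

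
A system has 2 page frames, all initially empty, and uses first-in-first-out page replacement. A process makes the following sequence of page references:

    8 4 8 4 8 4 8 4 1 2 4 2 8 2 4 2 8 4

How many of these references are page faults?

9

8: miss, frames (8)
4: miss, frames (8 4)
8: hit
4: hit
8: hit
4: hit
8: hit
4: hit
1: miss, evict 8, frames (4 1)
2: miss, evict 4, frames (1 2)
4: miss, evict 1, frames (2 4)
2: hit
8: miss, evict 2, frames (4 8)
2: miss, evict 4, frames (8 2)
4: miss, evict 8, frames (2 4)
2: hit
8: miss, evict 2, frames (4 8)
4: hit
Page faults: 9.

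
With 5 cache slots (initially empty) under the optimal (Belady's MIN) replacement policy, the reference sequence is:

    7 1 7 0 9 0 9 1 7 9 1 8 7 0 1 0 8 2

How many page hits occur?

7 -> miss, frames {7}
1 -> miss, frames {7,1}
7 -> hit
0 -> miss, frames {7,1,0}
9 -> miss, frames {7,1,0,9}
0 -> hit
9 -> hit
1 -> hit
7 -> hit
9 -> hit
1 -> hit
8 -> miss, frames {7,1,0,9,8}
7 -> hit
0 -> hit
1 -> hit
0 -> hit
8 -> hit
2 -> miss, evict 8, frames {7,1,0,9,2}
Hits: 12.

12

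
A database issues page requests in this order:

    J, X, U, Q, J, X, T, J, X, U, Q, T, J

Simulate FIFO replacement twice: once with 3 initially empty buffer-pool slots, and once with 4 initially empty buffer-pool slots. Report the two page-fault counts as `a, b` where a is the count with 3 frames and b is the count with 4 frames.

10, 11

3 frames: F F F F F F F . . F F . F → 10 faults.
4 frames: F F F F . . F F F F F F F → 11 faults.
11 > 10: adding a frame increased faults — Belady's anomaly.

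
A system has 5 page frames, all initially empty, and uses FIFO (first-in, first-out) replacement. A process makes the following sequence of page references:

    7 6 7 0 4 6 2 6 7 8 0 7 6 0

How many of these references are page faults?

9

7 -> miss, frames {7}
6 -> miss, frames {7,6}
7 -> hit
0 -> miss, frames {7,6,0}
4 -> miss, frames {7,6,0,4}
6 -> hit
2 -> miss, frames {7,6,0,4,2}
6 -> hit
7 -> hit
8 -> miss, evict 7, frames {6,0,4,2,8}
0 -> hit
7 -> miss, evict 6, frames {0,4,2,8,7}
6 -> miss, evict 0, frames {4,2,8,7,6}
0 -> miss, evict 4, frames {2,8,7,6,0}
Page faults: 9.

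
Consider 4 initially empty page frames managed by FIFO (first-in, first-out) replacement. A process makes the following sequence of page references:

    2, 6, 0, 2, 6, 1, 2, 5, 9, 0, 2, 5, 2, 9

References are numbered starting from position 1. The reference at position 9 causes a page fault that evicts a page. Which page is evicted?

6

pos 1: 2 -> miss, frames [2]
pos 2: 6 -> miss, frames [2, 6]
pos 3: 0 -> miss, frames [2, 6, 0]
pos 4: 2 -> hit
pos 5: 6 -> hit
pos 6: 1 -> miss, frames [2, 6, 0, 1]
pos 7: 2 -> hit
pos 8: 5 -> miss, evict 2, frames [6, 0, 1, 5]
pos 9: 9 -> miss, evict 6, frames [0, 1, 5, 9]
At position 9, page 6 is evicted.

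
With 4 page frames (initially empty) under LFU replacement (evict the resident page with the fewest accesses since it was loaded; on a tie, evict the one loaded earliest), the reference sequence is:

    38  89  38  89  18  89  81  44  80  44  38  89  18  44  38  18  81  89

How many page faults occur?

38 -> fault, frames (38)
89 -> fault, frames (38 89)
38 -> hit
89 -> hit
18 -> fault, frames (38 89 18)
89 -> hit
81 -> fault, frames (38 89 18 81)
44 -> fault, evict 18, frames (38 89 81 44)
80 -> fault, evict 81, frames (38 89 44 80)
44 -> hit
38 -> hit
89 -> hit
18 -> fault, evict 80, frames (38 89 44 18)
44 -> hit
38 -> hit
18 -> hit
81 -> fault, evict 18, frames (38 89 44 81)
89 -> hit
Page faults: 8.

8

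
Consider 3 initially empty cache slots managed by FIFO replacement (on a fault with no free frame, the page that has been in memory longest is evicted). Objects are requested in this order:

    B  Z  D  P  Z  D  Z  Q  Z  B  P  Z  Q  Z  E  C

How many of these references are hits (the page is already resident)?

4

B -> fault, frames [B]
Z -> fault, frames [B, Z]
D -> fault, frames [B, Z, D]
P -> fault, evict B, frames [Z, D, P]
Z -> hit
D -> hit
Z -> hit
Q -> fault, evict Z, frames [D, P, Q]
Z -> fault, evict D, frames [P, Q, Z]
B -> fault, evict P, frames [Q, Z, B]
P -> fault, evict Q, frames [Z, B, P]
Z -> hit
Q -> fault, evict Z, frames [B, P, Q]
Z -> fault, evict B, frames [P, Q, Z]
E -> fault, evict P, frames [Q, Z, E]
C -> fault, evict Q, frames [Z, E, C]
Hits: 4.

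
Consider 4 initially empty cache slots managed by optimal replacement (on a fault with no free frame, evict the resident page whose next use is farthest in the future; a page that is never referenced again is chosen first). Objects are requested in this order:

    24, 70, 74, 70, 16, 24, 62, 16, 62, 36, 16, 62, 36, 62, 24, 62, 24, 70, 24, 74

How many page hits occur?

12

24 -> miss, frames (24)
70 -> miss, frames (24 70)
74 -> miss, frames (24 70 74)
70 -> hit
16 -> miss, frames (24 70 74 16)
24 -> hit
62 -> miss, evict 74, frames (24 70 16 62)
16 -> hit
62 -> hit
36 -> miss, evict 70, frames (24 16 62 36)
16 -> hit
62 -> hit
36 -> hit
62 -> hit
24 -> hit
62 -> hit
24 -> hit
70 -> miss, evict 36, frames (24 16 62 70)
24 -> hit
74 -> miss, evict 70, frames (24 16 62 74)
Hits: 12.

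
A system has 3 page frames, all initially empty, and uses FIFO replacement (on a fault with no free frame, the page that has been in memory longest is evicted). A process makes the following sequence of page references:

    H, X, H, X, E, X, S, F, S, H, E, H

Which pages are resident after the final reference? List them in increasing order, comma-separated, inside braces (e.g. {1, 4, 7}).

{E, F, H}

H: fault, frames [H]
X: fault, frames [H, X]
H: hit
X: hit
E: fault, frames [H, X, E]
X: hit
S: fault, evict H, frames [X, E, S]
F: fault, evict X, frames [E, S, F]
S: hit
H: fault, evict E, frames [S, F, H]
E: fault, evict S, frames [F, H, E]
H: hit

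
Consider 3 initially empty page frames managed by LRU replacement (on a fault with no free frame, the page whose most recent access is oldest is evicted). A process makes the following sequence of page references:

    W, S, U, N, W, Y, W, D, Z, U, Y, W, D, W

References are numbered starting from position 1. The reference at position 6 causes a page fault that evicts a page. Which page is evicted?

pos 1: W → miss, frames {W}
pos 2: S → miss, frames {W,S}
pos 3: U → miss, frames {W,S,U}
pos 4: N → miss, evict W, frames {S,U,N}
pos 5: W → miss, evict S, frames {U,N,W}
pos 6: Y → miss, evict U, frames {N,W,Y}
At position 6, page U is evicted.

U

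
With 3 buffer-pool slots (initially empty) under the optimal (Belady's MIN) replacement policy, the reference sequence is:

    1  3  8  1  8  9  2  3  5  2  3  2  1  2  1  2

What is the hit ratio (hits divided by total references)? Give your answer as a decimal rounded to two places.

1: fault, frames {1}
3: fault, frames {1,3}
8: fault, frames {1,3,8}
1: hit
8: hit
9: fault, evict 8, frames {1,3,9}
2: fault, evict 9, frames {1,3,2}
3: hit
5: fault, evict 1, frames {3,2,5}
2: hit
3: hit
2: hit
1: fault, evict 5, frames {3,2,1}
2: hit
1: hit
2: hit
Hits: 9 of 16 references → 9/16 = 0.5625.

0.56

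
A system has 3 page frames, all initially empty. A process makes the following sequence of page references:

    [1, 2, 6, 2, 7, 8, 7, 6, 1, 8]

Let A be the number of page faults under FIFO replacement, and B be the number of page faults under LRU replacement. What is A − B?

Under FIFO: F F F . F F . . F . → 6 faults.
Under LRU: F F F . F F . F F F → 8 faults.
A − B = 6 − 8 = -2.

-2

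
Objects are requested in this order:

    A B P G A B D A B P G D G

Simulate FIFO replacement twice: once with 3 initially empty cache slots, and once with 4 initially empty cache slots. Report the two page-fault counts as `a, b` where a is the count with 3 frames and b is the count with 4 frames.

3 frames: F F F F F F F . . F F . . → 9 faults.
4 frames: F F F F . . F F F F F F . → 10 faults.
10 > 9: adding a frame increased faults — Belady's anomaly.

9, 10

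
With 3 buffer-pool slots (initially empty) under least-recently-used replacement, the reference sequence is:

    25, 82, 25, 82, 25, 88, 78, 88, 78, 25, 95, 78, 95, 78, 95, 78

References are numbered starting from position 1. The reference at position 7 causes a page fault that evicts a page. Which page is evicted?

pos 1: 25 → miss, frames (25)
pos 2: 82 → miss, frames (25 82)
pos 3: 25 → hit
pos 4: 82 → hit
pos 5: 25 → hit
pos 6: 88 → miss, frames (82 25 88)
pos 7: 78 → miss, evict 82, frames (25 88 78)
At position 7, page 82 is evicted.

82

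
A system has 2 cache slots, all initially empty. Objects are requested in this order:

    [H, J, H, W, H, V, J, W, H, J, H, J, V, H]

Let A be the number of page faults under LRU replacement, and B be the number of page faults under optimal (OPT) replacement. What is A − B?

3

Under LRU: F F . F . F F F F F . . F F → 10 faults.
Under OPT: F F . F . F F . F . . . F . → 7 faults.
A − B = 10 − 7 = 3.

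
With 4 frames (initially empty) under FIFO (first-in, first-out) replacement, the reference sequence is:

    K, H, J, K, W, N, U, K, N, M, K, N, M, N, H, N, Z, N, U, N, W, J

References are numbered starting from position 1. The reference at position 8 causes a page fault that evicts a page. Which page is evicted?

J

pos 1: K -> fault, frames [K]
pos 2: H -> fault, frames [K, H]
pos 3: J -> fault, frames [K, H, J]
pos 4: K -> hit
pos 5: W -> fault, frames [K, H, J, W]
pos 6: N -> fault, evict K, frames [H, J, W, N]
pos 7: U -> fault, evict H, frames [J, W, N, U]
pos 8: K -> fault, evict J, frames [W, N, U, K]
At position 8, page J is evicted.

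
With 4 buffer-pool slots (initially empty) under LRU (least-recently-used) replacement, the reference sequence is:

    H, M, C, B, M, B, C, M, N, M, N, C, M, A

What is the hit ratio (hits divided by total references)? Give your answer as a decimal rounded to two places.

H -> miss, frames [H]
M -> miss, frames [H, M]
C -> miss, frames [H, M, C]
B -> miss, frames [H, M, C, B]
M -> hit
B -> hit
C -> hit
M -> hit
N -> miss, evict H, frames [B, C, M, N]
M -> hit
N -> hit
C -> hit
M -> hit
A -> miss, evict B, frames [N, C, M, A]
Hits: 8 of 14 references → 8/14 = 0.5714.

0.57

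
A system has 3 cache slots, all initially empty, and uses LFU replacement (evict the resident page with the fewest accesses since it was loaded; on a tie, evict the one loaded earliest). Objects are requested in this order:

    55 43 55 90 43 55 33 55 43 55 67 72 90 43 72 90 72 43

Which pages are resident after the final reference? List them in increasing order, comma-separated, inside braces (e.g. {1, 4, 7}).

55: fault, frames {55}
43: fault, frames {55,43}
55: hit
90: fault, frames {55,43,90}
43: hit
55: hit
33: fault, evict 90, frames {55,43,33}
55: hit
43: hit
55: hit
67: fault, evict 33, frames {55,43,67}
72: fault, evict 67, frames {55,43,72}
90: fault, evict 72, frames {55,43,90}
43: hit
72: fault, evict 90, frames {55,43,72}
90: fault, evict 72, frames {55,43,90}
72: fault, evict 90, frames {55,43,72}
43: hit

{43, 55, 72}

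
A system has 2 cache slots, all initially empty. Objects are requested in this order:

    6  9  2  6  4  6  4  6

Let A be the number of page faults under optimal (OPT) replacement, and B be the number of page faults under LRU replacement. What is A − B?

Under OPT: F F F . F . . . → 4 faults.
Under LRU: F F F F F . . . → 5 faults.
A − B = 4 − 5 = -1.

-1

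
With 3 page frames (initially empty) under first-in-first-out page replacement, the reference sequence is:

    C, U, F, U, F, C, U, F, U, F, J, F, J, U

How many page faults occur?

C -> miss, frames [C]
U -> miss, frames [C, U]
F -> miss, frames [C, U, F]
U -> hit
F -> hit
C -> hit
U -> hit
F -> hit
U -> hit
F -> hit
J -> miss, evict C, frames [U, F, J]
F -> hit
J -> hit
U -> hit
Page faults: 4.

4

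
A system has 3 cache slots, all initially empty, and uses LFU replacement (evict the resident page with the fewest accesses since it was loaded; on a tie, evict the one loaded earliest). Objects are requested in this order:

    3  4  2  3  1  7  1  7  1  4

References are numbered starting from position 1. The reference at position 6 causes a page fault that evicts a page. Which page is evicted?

2

pos 1: 3 → miss, frames {3}
pos 2: 4 → miss, frames {3,4}
pos 3: 2 → miss, frames {3,4,2}
pos 4: 3 → hit
pos 5: 1 → miss, evict 4, frames {3,2,1}
pos 6: 7 → miss, evict 2, frames {3,1,7}
At position 6, page 2 is evicted.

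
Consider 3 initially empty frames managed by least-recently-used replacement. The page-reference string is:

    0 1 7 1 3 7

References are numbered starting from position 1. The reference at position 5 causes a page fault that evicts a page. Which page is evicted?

0

pos 1: 0 → fault, frames (0)
pos 2: 1 → fault, frames (0 1)
pos 3: 7 → fault, frames (0 1 7)
pos 4: 1 → hit
pos 5: 3 → fault, evict 0, frames (7 1 3)
At position 5, page 0 is evicted.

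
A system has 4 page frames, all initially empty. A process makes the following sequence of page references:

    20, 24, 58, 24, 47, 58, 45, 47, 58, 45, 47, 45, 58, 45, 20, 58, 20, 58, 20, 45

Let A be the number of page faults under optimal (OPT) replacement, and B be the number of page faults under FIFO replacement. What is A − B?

Under OPT: F F F . F . F . . . . . . . . . . . . . → 5 faults.
Under FIFO: F F F . F . F . . . . . . . F . . . . . → 6 faults.
A − B = 5 − 6 = -1.

-1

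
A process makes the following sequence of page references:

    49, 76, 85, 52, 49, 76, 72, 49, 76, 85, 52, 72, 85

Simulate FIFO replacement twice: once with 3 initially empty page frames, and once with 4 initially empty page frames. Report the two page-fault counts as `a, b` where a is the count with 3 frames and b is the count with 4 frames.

9, 10

3 frames: F F F F F F F . . F F . . → 9 faults.
4 frames: F F F F . . F F F F F F . → 10 faults.
10 > 9: adding a frame increased faults — Belady's anomaly.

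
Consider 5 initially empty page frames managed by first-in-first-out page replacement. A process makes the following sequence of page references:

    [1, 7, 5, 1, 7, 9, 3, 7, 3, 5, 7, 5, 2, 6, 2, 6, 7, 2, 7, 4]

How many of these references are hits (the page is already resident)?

1 -> miss, frames [1]
7 -> miss, frames [1, 7]
5 -> miss, frames [1, 7, 5]
1 -> hit
7 -> hit
9 -> miss, frames [1, 7, 5, 9]
3 -> miss, frames [1, 7, 5, 9, 3]
7 -> hit
3 -> hit
5 -> hit
7 -> hit
5 -> hit
2 -> miss, evict 1, frames [7, 5, 9, 3, 2]
6 -> miss, evict 7, frames [5, 9, 3, 2, 6]
2 -> hit
6 -> hit
7 -> miss, evict 5, frames [9, 3, 2, 6, 7]
2 -> hit
7 -> hit
4 -> miss, evict 9, frames [3, 2, 6, 7, 4]
Hits: 11.

11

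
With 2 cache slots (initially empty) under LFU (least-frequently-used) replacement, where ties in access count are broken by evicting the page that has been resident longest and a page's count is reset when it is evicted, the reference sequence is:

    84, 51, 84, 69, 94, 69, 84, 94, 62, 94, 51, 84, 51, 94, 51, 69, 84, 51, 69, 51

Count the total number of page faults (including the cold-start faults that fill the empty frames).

84 -> miss, frames [84]
51 -> miss, frames [84, 51]
84 -> hit
69 -> miss, evict 51, frames [84, 69]
94 -> miss, evict 69, frames [84, 94]
69 -> miss, evict 94, frames [84, 69]
84 -> hit
94 -> miss, evict 69, frames [84, 94]
62 -> miss, evict 94, frames [84, 62]
94 -> miss, evict 62, frames [84, 94]
51 -> miss, evict 94, frames [84, 51]
84 -> hit
51 -> hit
94 -> miss, evict 51, frames [84, 94]
51 -> miss, evict 94, frames [84, 51]
69 -> miss, evict 51, frames [84, 69]
84 -> hit
51 -> miss, evict 69, frames [84, 51]
69 -> miss, evict 51, frames [84, 69]
51 -> miss, evict 69, frames [84, 51]
Page faults: 15.

15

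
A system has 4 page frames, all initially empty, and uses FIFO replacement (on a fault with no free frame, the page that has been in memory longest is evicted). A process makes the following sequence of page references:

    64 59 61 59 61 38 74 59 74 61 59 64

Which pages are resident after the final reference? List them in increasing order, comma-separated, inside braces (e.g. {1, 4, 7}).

64 -> fault, frames (64)
59 -> fault, frames (64 59)
61 -> fault, frames (64 59 61)
59 -> hit
61 -> hit
38 -> fault, frames (64 59 61 38)
74 -> fault, evict 64, frames (59 61 38 74)
59 -> hit
74 -> hit
61 -> hit
59 -> hit
64 -> fault, evict 59, frames (61 38 74 64)

{38, 61, 64, 74}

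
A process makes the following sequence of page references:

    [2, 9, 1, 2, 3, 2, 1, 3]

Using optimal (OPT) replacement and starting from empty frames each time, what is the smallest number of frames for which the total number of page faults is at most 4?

f=1: 8 faults
f=2: 5 faults
f=3: 4 faults
f=4: 4 faults
Smallest f with faults ≤ 4 is 3.

3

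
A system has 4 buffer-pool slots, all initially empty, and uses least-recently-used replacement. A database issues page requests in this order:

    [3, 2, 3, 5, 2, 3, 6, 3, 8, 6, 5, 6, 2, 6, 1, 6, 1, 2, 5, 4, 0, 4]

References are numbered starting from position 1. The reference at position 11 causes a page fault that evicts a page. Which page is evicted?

pos 1: 3: miss, frames (3)
pos 2: 2: miss, frames (3 2)
pos 3: 3: hit
pos 4: 5: miss, frames (2 3 5)
pos 5: 2: hit
pos 6: 3: hit
pos 7: 6: miss, frames (5 2 3 6)
pos 8: 3: hit
pos 9: 8: miss, evict 5, frames (2 6 3 8)
pos 10: 6: hit
pos 11: 5: miss, evict 2, frames (3 8 6 5)
At position 11, page 2 is evicted.

2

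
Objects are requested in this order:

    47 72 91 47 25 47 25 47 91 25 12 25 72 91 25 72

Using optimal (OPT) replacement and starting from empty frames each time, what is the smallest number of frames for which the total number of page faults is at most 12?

f=1: 16 faults
f=2: 9 faults
f=3: 6 faults
f=4: 5 faults
f=5: 5 faults
Smallest f with faults ≤ 12 is 2.

2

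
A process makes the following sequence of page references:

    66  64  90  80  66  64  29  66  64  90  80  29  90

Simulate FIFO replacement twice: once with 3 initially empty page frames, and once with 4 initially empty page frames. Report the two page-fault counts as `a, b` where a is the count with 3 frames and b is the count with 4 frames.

9, 10

3 frames: F F F F F F F . . F F . . → 9 faults.
4 frames: F F F F . . F F F F F F . → 10 faults.
10 > 9: adding a frame increased faults — Belady's anomaly.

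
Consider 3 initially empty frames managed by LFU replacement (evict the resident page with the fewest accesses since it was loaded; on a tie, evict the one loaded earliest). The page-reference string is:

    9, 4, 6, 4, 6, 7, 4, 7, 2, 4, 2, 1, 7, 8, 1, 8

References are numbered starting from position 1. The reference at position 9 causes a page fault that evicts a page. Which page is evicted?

pos 1: 9 -> fault, frames {9}
pos 2: 4 -> fault, frames {9,4}
pos 3: 6 -> fault, frames {9,4,6}
pos 4: 4 -> hit
pos 5: 6 -> hit
pos 6: 7 -> fault, evict 9, frames {4,6,7}
pos 7: 4 -> hit
pos 8: 7 -> hit
pos 9: 2 -> fault, evict 6, frames {4,7,2}
At position 9, page 6 is evicted.

6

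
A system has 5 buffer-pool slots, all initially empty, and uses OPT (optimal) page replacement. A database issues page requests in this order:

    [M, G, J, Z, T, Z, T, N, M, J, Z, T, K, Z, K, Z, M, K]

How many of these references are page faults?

7

M → fault, frames {M}
G → fault, frames {M,G}
J → fault, frames {M,G,J}
Z → fault, frames {M,G,J,Z}
T → fault, frames {M,G,J,Z,T}
Z → hit
T → hit
N → fault, evict G, frames {M,J,Z,T,N}
M → hit
J → hit
Z → hit
T → hit
K → fault, evict N, frames {M,J,Z,T,K}
Z → hit
K → hit
Z → hit
M → hit
K → hit
Page faults: 7.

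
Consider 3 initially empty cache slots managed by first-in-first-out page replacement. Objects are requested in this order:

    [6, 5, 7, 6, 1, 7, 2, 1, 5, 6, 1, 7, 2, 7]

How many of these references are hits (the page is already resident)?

6: fault, frames [6]
5: fault, frames [6, 5]
7: fault, frames [6, 5, 7]
6: hit
1: fault, evict 6, frames [5, 7, 1]
7: hit
2: fault, evict 5, frames [7, 1, 2]
1: hit
5: fault, evict 7, frames [1, 2, 5]
6: fault, evict 1, frames [2, 5, 6]
1: fault, evict 2, frames [5, 6, 1]
7: fault, evict 5, frames [6, 1, 7]
2: fault, evict 6, frames [1, 7, 2]
7: hit
Hits: 4.

4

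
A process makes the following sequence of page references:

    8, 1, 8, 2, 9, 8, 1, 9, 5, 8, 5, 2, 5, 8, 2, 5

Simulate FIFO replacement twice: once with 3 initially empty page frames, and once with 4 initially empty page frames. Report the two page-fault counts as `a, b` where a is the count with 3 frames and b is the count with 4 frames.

9, 6

3 frames: F F . F F F F . F . . F . F . . → 9 faults.
4 frames: F F . F F . . . F F . . . . . . → 6 faults.
6 < 9: adding a frame reduced faults, as is typical.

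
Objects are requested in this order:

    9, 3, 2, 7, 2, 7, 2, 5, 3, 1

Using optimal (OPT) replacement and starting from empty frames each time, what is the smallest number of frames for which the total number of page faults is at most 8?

2

f=1: 10 faults
f=2: 7 faults
f=3: 6 faults
f=4: 6 faults
f=5: 6 faults
f=6: 6 faults
Smallest f with faults ≤ 8 is 2.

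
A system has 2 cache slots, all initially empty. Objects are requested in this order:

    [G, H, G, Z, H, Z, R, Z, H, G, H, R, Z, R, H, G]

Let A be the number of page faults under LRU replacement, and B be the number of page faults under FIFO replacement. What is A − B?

Under LRU: F F . F F . F . F F . F F . F F → 11 faults.
Under FIFO: F F . F . . F . F F . F F . F F → 10 faults.
A − B = 11 − 10 = 1.

1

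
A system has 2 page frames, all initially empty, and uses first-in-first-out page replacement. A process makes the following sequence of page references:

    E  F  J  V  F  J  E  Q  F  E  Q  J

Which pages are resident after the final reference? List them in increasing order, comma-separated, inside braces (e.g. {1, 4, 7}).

{J, Q}

E -> fault, frames {E}
F -> fault, frames {E,F}
J -> fault, evict E, frames {F,J}
V -> fault, evict F, frames {J,V}
F -> fault, evict J, frames {V,F}
J -> fault, evict V, frames {F,J}
E -> fault, evict F, frames {J,E}
Q -> fault, evict J, frames {E,Q}
F -> fault, evict E, frames {Q,F}
E -> fault, evict Q, frames {F,E}
Q -> fault, evict F, frames {E,Q}
J -> fault, evict E, frames {Q,J}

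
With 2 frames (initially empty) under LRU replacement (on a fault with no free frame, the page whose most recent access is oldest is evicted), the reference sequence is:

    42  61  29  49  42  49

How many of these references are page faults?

42 → miss, frames {42}
61 → miss, frames {42,61}
29 → miss, evict 42, frames {61,29}
49 → miss, evict 61, frames {29,49}
42 → miss, evict 29, frames {49,42}
49 → hit
Page faults: 5.

5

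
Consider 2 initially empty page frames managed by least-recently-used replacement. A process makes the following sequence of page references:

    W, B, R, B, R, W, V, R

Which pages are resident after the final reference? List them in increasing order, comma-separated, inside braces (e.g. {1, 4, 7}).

{R, V}

W → fault, frames (W)
B → fault, frames (W B)
R → fault, evict W, frames (B R)
B → hit
R → hit
W → fault, evict B, frames (R W)
V → fault, evict R, frames (W V)
R → fault, evict W, frames (V R)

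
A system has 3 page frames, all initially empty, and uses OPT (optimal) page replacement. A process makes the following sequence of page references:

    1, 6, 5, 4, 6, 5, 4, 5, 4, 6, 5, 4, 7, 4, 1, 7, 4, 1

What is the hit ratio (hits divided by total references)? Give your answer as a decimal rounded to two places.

1: fault, frames (1)
6: fault, frames (1 6)
5: fault, frames (1 6 5)
4: fault, evict 1, frames (6 5 4)
6: hit
5: hit
4: hit
5: hit
4: hit
6: hit
5: hit
4: hit
7: fault, evict 5, frames (6 4 7)
4: hit
1: fault, evict 6, frames (4 7 1)
7: hit
4: hit
1: hit
Hits: 12 of 18 references → 12/18 = 0.6667.

0.67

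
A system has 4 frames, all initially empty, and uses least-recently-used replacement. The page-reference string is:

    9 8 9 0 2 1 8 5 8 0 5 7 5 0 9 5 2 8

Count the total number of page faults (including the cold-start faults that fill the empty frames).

12

9 -> miss, frames [9]
8 -> miss, frames [9, 8]
9 -> hit
0 -> miss, frames [8, 9, 0]
2 -> miss, frames [8, 9, 0, 2]
1 -> miss, evict 8, frames [9, 0, 2, 1]
8 -> miss, evict 9, frames [0, 2, 1, 8]
5 -> miss, evict 0, frames [2, 1, 8, 5]
8 -> hit
0 -> miss, evict 2, frames [1, 5, 8, 0]
5 -> hit
7 -> miss, evict 1, frames [8, 0, 5, 7]
5 -> hit
0 -> hit
9 -> miss, evict 8, frames [7, 5, 0, 9]
5 -> hit
2 -> miss, evict 7, frames [0, 9, 5, 2]
8 -> miss, evict 0, frames [9, 5, 2, 8]
Page faults: 12.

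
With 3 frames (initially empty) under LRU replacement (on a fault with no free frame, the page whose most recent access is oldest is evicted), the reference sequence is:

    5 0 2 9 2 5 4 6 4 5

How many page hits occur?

3

5 → miss, frames {5}
0 → miss, frames {5,0}
2 → miss, frames {5,0,2}
9 → miss, evict 5, frames {0,2,9}
2 → hit
5 → miss, evict 0, frames {9,2,5}
4 → miss, evict 9, frames {2,5,4}
6 → miss, evict 2, frames {5,4,6}
4 → hit
5 → hit
Hits: 3.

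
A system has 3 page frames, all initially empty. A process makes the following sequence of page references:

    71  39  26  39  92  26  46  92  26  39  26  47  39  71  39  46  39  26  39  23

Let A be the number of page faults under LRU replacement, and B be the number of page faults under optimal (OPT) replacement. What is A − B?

1

Under LRU: F F F . F . F . . F . F . F . F . F . F → 11 faults.
Under OPT: F F F . F . F . . F . F . F . . . F . F → 10 faults.
A − B = 11 − 10 = 1.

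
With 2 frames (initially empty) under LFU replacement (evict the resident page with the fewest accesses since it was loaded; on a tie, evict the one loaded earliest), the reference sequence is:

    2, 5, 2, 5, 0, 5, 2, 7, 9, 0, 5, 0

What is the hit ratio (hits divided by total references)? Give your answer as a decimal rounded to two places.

0.42

2 -> fault, frames [2]
5 -> fault, frames [2, 5]
2 -> hit
5 -> hit
0 -> fault, evict 2, frames [5, 0]
5 -> hit
2 -> fault, evict 0, frames [5, 2]
7 -> fault, evict 2, frames [5, 7]
9 -> fault, evict 7, frames [5, 9]
0 -> fault, evict 9, frames [5, 0]
5 -> hit
0 -> hit
Hits: 5 of 12 references → 5/12 = 0.4167.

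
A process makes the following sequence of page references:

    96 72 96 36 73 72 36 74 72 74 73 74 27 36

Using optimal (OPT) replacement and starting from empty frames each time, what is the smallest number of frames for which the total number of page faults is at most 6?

f=1: 14 faults
f=2: 9 faults
f=3: 7 faults
f=4: 6 faults
f=5: 6 faults
f=6: 6 faults
Smallest f with faults ≤ 6 is 4.

4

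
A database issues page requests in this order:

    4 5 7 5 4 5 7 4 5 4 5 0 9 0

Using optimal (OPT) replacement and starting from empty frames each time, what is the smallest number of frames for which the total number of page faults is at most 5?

f=1: 14 faults
f=2: 8 faults
f=3: 5 faults
f=4: 5 faults
f=5: 5 faults
Smallest f with faults ≤ 5 is 3.

3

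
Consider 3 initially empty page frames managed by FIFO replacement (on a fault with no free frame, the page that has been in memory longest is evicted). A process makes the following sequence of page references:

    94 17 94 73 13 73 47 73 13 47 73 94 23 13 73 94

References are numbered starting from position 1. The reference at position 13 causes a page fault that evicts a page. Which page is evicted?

13

pos 1: 94 → fault, frames [94]
pos 2: 17 → fault, frames [94, 17]
pos 3: 94 → hit
pos 4: 73 → fault, frames [94, 17, 73]
pos 5: 13 → fault, evict 94, frames [17, 73, 13]
pos 6: 73 → hit
pos 7: 47 → fault, evict 17, frames [73, 13, 47]
pos 8: 73 → hit
pos 9: 13 → hit
pos 10: 47 → hit
pos 11: 73 → hit
pos 12: 94 → fault, evict 73, frames [13, 47, 94]
pos 13: 23 → fault, evict 13, frames [47, 94, 23]
At position 13, page 13 is evicted.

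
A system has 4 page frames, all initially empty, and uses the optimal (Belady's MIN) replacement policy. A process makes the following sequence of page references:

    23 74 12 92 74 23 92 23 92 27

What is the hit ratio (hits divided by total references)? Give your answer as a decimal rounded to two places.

23 -> miss, frames (23)
74 -> miss, frames (23 74)
12 -> miss, frames (23 74 12)
92 -> miss, frames (23 74 12 92)
74 -> hit
23 -> hit
92 -> hit
23 -> hit
92 -> hit
27 -> miss, evict 92, frames (23 74 12 27)
Hits: 5 of 10 references → 5/10 = 0.5000.

0.50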